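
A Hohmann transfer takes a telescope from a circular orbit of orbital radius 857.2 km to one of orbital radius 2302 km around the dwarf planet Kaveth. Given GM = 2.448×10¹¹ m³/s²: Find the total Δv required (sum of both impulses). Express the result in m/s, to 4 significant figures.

Δv_total ≈ 196.6 m/s

r₁ = 857.2 km = 8.572×10⁵ m.
r₂ = 2302 km = 2.302×10⁶ m.
Transfer ellipse a_t = (r₁ + r₂)/2 = 1.580×10⁶ m.
At r₁: circular v_c1 = √(μ/r₁) = 534.4 m/s; transfer-periapsis v_p = √[μ(2/r₁ − 1/a_t)] = 645.1 m/s.
Δv₁ = v_p − v_c1 = 110.7 m/s.
At r₂: circular v_c2 = √(μ/r₂) = 326.1 m/s; transfer-apoapsis v_a = √[μ(2/r₂ − 1/a_t)] = 240.2 m/s.
Δv₂ = v_c2 − v_a = 85.88 m/s.
Total Δv = Δv₁ + Δv₂ = 196.6 m/s.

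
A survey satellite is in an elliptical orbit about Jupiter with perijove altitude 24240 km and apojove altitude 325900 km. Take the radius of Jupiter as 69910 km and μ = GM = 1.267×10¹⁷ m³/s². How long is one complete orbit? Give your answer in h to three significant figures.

T ≈ 18.8 h

r_p = 69910 + 24240 = 94150 km = 9.4150×10⁷ m.
r_a = 69910 + 325900 = 395810 km = 3.9581×10⁸ m.
Semi-major axis a = (r_p + r_a)/2 = (94150 + 3.9581×10⁵)/2 = 2.4498×10⁵ km = 2.450×10⁸ m.
By Kepler's third law T = 2π√(a³/μ) = 2π × 1.077×10⁴ = 6.768×10⁴ s.
= 18.80 h.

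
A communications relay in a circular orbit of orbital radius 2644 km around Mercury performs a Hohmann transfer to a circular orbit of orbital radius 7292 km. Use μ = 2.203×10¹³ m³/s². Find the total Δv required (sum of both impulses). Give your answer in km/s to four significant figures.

r₁ = 2644 km = 2.644×10⁶ m.
r₂ = 7292 km = 7.292×10⁶ m.
Transfer ellipse a_t = (r₁ + r₂)/2 = 4.968×10⁶ m.
At r₁: circular v_c1 = √(μ/r₁) = 2887 m/s; transfer-periherm v_p = √[μ(2/r₁ − 1/a_t)] = 3497 m/s.
Δv₁ = v_p − v_c1 = 610.6 m/s.
At r₂: circular v_c2 = √(μ/r₂) = 1738 m/s; transfer-apoherm v_a = √[μ(2/r₂ − 1/a_t)] = 1268 m/s.
Δv₂ = v_c2 − v_a = 470.1 m/s.
Total Δv = Δv₁ + Δv₂ = 1081 m/s = 1.081 km/s.

Δv_total ≈ 1.081 km/s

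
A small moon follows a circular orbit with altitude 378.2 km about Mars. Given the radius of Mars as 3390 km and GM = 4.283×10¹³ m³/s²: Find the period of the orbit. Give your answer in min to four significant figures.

T ≈ 117.0 min

r = 3390 + 378.2 = 3768.2 km = 3.7682×10⁶ m.
Kepler's third law: T = 2π√(r³/μ) = 2π√((3.768×10⁶)³ / 4.283×10¹³).
r³/μ = 1.249×10⁶ s², so T = 2π × 1.118×10³ = 7.023×10³ s.
Converting: 7.023×10³ s ÷ 60.00 = 117.0 min.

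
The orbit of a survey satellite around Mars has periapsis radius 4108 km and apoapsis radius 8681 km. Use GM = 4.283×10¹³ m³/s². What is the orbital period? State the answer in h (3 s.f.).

T ≈ 4.31 h

Semi-major axis a = (r_p + r_a)/2 = (4108.0 + 8681.0)/2 = 6394.5 km = 6.394×10⁶ m.
By Kepler's third law T = 2π√(a³/μ) = 2π × 2.471×10³ = 1.552×10⁴ s.
= 4.312 h.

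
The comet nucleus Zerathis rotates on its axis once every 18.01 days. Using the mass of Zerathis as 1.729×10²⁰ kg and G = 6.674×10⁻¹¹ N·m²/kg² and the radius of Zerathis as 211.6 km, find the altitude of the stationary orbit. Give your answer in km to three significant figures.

h_sync ≈ 8700 km

μ = GM = 6.674×10⁻¹¹ × 1.729×10²⁰ = 1.154×10¹⁰ m³/s².
T = 18.01 days = 1.556×10⁶ s.
A synchronous orbit has period T, so by Kepler's third law a = (μT²/4π²)^(1/3).
μT²/4π² = 1.154×10¹⁰ × (1.556×10⁶)² / 39.48 = 7.077×10²⁰ m³.
a = 8.912×10⁶ m = 8911.7 km.
Altitude h = a − R = 8911.7 − 211.6 = 8700.1 km.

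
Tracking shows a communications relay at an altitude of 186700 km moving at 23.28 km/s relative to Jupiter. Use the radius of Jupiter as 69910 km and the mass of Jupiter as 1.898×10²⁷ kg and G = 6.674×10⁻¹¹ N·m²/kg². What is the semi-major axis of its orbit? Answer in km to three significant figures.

a ≈ 2.84×10⁵ km

μ = GM = 6.674×10⁻¹¹ × 1.898×10²⁷ = 1.267×10¹⁷ m³/s².
r = 69910 + 186700 = 2.5661×10⁵ km = 2.566×10⁸ m.
Specific orbital energy ε = v²/2 − μ/r = (23280)²/2 − 1.267×10¹⁷/2.566×10⁸ = -2.227×10⁸ J/kg.
Since ε = −μ/(2a), a = −μ/(2ε) = 2.845×10⁸ m = 2.8445×10⁵ km.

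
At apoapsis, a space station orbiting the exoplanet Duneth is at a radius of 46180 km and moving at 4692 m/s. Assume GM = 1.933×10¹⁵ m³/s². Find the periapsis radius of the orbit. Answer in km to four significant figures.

periapsis radius ≈ 16480 km

r_a = 4.618×10⁷ m.
Specific energy ε = v²/2 − μ/r = -3.085×10⁷ J/kg, so a = −μ/(2ε) = 3.133×10⁷ m.
The apsides satisfy r_p + r_a = 2a, so the periapsis radius is 2a − r_a = 1.648×10⁷ m = 16477 km.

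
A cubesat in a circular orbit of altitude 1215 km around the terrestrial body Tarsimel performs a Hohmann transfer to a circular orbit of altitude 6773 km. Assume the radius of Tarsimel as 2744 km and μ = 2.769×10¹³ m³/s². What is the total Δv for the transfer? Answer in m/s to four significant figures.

r₁ = 2744 + 1215 = 3959.0 km = 3.9590×10⁶ m.
r₂ = 2744 + 6773 = 9517.0 km = 9.5170×10⁶ m.
Transfer ellipse a_t = (r₁ + r₂)/2 = 6.738×10⁶ m.
At r₁: circular v_c1 = √(μ/r₁) = 2645 m/s; transfer-periapsis v_p = √[μ(2/r₁ − 1/a_t)] = 3143 m/s.
Δv₁ = v_p − v_c1 = 498.4 m/s.
At r₂: circular v_c2 = √(μ/r₂) = 1706 m/s; transfer-apoapsis v_a = √[μ(2/r₂ − 1/a_t)] = 1307 m/s.
Δv₂ = v_c2 − v_a = 398.2 m/s.
Total Δv = Δv₁ + Δv₂ = 896.7 m/s.

Δv_total ≈ 896.7 m/s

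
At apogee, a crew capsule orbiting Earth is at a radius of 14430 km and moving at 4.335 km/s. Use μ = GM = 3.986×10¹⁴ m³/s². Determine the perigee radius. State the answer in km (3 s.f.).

r_a = 1.443×10⁷ m.
Specific energy ε = v²/2 − μ/r = -1.823×10⁷ J/kg, so a = −μ/(2ε) = 1.093×10⁷ m.
The apsides satisfy r_p + r_a = 2a, so the perigee radius is 2a − r_a = 7.439×10⁶ m = 7438.8 km.

perigee radius ≈ 7440 km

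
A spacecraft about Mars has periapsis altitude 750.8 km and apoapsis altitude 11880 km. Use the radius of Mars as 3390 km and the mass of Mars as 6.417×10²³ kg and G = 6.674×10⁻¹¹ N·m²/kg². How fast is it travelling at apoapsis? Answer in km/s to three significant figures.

v ≈ 1.09 km/s

μ = GM = 6.674×10⁻¹¹ × 6.417×10²³ = 4.283×10¹³ m³/s².
r_p = 3390 + 750.8 = 4140.8 km = 4.1408×10⁶ m.
r_a = 3390 + 11880 = 15270 km = 1.5270×10⁷ m.
Semi-major axis a = (r_p + r_a)/2 = 9705.4 km = 9.705×10⁶ m.
Vis-viva: v² = μ(2/r − 1/a) = 4.283×10¹³ × (1.310×10⁻⁷ − 1.030×10⁻⁷) = 1.197×10⁶ m²/s².
v = 1094 m/s = 1.094 km/s.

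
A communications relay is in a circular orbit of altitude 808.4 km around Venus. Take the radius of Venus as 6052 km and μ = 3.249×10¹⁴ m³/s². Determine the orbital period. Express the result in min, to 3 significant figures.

r = 6052 + 808.4 = 6860.4 km = 6.8604×10⁶ m.
Kepler's third law: T = 2π√(r³/μ) = 2π√((6.860×10⁶)³ / 3.249×10¹⁴).
r³/μ = 9.938×10⁵ s², so T = 2π × 9.969×10² = 6.264×10³ s.
Converting: 6.264×10³ s ÷ 60.00 = 104.4 min.

T ≈ 104 min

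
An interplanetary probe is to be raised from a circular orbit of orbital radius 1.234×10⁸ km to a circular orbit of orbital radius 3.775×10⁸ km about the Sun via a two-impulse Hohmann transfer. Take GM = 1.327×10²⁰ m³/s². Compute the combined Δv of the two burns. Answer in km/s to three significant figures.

r₁ = 1.234×10⁸ km = 1.234×10¹¹ m.
r₂ = 3.775×10⁸ km = 3.775×10¹¹ m.
Transfer ellipse a_t = (r₁ + r₂)/2 = 2.504×10¹¹ m.
At r₁: circular v_c1 = √(μ/r₁) = 32790 m/s; transfer-perihelion v_p = √[μ(2/r₁ − 1/a_t)] = 40260 m/s.
Δv₁ = v_p − v_c1 = 7467 m/s.
At r₂: circular v_c2 = √(μ/r₂) = 18750 m/s; transfer-aphelion v_a = √[μ(2/r₂ − 1/a_t)] = 13160 m/s.
Δv₂ = v_c2 − v_a = 5588 m/s.
Total Δv = Δv₁ + Δv₂ = 13060 m/s = 13.06 km/s.

Δv_total ≈ 13.1 km/s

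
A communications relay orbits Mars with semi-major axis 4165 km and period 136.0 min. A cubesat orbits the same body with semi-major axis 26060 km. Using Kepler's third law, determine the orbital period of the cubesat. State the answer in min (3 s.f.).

T₂ ≈ 2130 min

Kepler's third law: T² ∝ a³, so T₂ = T₁ (a₂/a₁)^(3/2).
a₂/a₁ = 6.257, (a₂/a₁)^(3/2) = 15.65.
T₂ = 136.0 × 15.65 = 2129 min.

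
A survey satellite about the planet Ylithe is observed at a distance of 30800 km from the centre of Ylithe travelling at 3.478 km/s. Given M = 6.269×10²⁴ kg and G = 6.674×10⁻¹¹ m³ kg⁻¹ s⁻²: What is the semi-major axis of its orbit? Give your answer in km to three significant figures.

a ≈ 27800 km

μ = GM = 6.674×10⁻¹¹ × 6.269×10²⁴ = 4.184×10¹⁴ m³/s².
r = 3.080×10⁷ m.
Vis-viva rearranged: 1/a = 2/r − v²/μ = 6.494×10⁻⁸ − 2.891×10⁻⁸ = 3.602×10⁻⁸ m⁻¹.
a = 2.776×10⁷ m = 27760 km.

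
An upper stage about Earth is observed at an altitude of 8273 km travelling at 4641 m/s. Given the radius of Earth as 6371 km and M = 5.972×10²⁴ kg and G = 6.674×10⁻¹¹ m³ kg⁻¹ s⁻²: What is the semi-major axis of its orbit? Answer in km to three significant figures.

μ = GM = 6.674×10⁻¹¹ × 5.972×10²⁴ = 3.986×10¹⁴ m³/s².
r = 6371 + 8273 = 14644 km = 1.464×10⁷ m.
Vis-viva rearranged: 1/a = 2/r − v²/μ = 1.366×10⁻⁷ − 5.404×10⁻⁸ = 8.253×10⁻⁸ m⁻¹.
a = 1.212×10⁷ m = 12116 km.

a ≈ 12100 km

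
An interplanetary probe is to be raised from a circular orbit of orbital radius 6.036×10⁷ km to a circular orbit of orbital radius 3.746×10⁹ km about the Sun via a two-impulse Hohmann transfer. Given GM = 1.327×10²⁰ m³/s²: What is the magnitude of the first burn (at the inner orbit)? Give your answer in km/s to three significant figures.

Δv ≈ 18.9 km/s

r₁ = 6.036×10⁷ km = 6.036×10¹⁰ m.
r₂ = 3.746×10⁹ km = 3.746×10¹² m.
Transfer ellipse a_t = (r₁ + r₂)/2 = 1.903×10¹² m.
At r₁: circular v_c1 = √(μ/r₁) = 46890 m/s; transfer-perihelion v_p = √[μ(2/r₁ − 1/a_t)] = 65780 m/s.
Δv₁ = v_p − v_c1 = 18890 m/s.
= 18.89 km/s.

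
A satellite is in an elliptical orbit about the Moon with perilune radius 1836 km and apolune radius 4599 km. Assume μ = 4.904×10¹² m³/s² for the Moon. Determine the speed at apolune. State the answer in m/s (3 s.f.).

Semi-major axis a = (r_p + r_a)/2 = 3217.5 km = 3.218×10⁶ m.
Vis-viva: v² = μ(2/r − 1/a) = 4.904×10¹² × (4.349×10⁻⁷ − 3.108×10⁻⁷) = 6.085×10⁵ m²/s².
v = 780.0 m/s.

v ≈ 780 m/s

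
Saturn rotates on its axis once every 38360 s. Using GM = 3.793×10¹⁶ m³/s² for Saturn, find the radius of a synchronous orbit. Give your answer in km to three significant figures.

A synchronous orbit has period T, so by Kepler's third law a = (μT²/4π²)^(1/3).
μT²/4π² = 3.793×10¹⁶ × (3.836×10⁴)² / 39.48 = 1.414×10²⁴ m³.
a = 1.122×10⁸ m = 1.1223×10⁵ km.

r_sync ≈ 1.12×10⁵ km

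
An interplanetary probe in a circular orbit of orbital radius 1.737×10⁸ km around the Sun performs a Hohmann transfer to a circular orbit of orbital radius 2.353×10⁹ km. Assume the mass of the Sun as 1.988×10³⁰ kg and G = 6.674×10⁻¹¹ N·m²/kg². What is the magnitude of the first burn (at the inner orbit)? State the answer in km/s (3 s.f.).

Δv ≈ 10.1 km/s

μ = GM = 6.674×10⁻¹¹ × 1.988×10³⁰ = 1.327×10²⁰ m³/s².
r₁ = 1.737×10⁸ km = 1.737×10¹¹ m.
r₂ = 2.353×10⁹ km = 2.353×10¹² m.
Transfer ellipse a_t = (r₁ + r₂)/2 = 1.263×10¹² m.
At r₁: circular v_c1 = √(μ/r₁) = 27640 m/s; transfer-perihelion v_p = √[μ(2/r₁ − 1/a_t)] = 37720 m/s.
Δv₁ = v_p − v_c1 = 10080 m/s.
= 10.08 km/s.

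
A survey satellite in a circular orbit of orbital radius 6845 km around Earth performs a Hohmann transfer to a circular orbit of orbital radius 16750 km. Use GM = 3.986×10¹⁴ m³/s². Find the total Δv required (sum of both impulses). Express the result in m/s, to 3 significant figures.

Δv_total ≈ 2620 m/s

r₁ = 6845 km = 6.845×10⁶ m.
r₂ = 16750 km = 1.675×10⁷ m.
Transfer ellipse a_t = (r₁ + r₂)/2 = 1.180×10⁷ m.
At r₁: circular v_c1 = √(μ/r₁) = 7631 m/s; transfer-perigee v_p = √[μ(2/r₁ − 1/a_t)] = 9093 m/s.
Δv₁ = v_p − v_c1 = 1462 m/s.
At r₂: circular v_c2 = √(μ/r₂) = 4878 m/s; transfer-apogee v_a = √[μ(2/r₂ − 1/a_t)] = 3716 m/s.
Δv₂ = v_c2 − v_a = 1162 m/s.
Total Δv = Δv₁ + Δv₂ = 2624 m/s.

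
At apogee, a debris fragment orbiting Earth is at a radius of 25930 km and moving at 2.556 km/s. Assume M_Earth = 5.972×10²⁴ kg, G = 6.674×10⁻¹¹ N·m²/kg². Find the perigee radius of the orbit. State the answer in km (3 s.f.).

μ = GM = 6.674×10⁻¹¹ × 5.972×10²⁴ = 3.986×10¹⁴ m³/s².
r_a = 2.593×10⁷ m.
Specific energy ε = v²/2 − μ/r = -1.210×10⁷ J/kg, so a = −μ/(2ε) = 1.646×10⁷ m.
The apsides satisfy r_p + r_a = 2a, so the perigee radius is 2a − r_a = 6.998×10⁶ m = 6997.6 km.

perigee radius ≈ 7000 km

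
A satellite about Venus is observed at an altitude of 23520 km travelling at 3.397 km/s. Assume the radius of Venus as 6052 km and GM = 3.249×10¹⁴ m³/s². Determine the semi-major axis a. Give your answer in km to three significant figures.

a ≈ 31100 km

r = 6052 + 23520 = 29572 km = 2.957×10⁷ m.
Vis-viva rearranged: 1/a = 2/r − v²/μ = 6.763×10⁻⁸ − 3.552×10⁻⁸ = 3.211×10⁻⁸ m⁻¹.
a = 3.114×10⁷ m = 31139 km.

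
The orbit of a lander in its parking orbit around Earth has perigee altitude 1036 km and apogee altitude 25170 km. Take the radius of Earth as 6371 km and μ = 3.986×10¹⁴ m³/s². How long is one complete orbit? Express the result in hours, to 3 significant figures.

T ≈ 7.51 hours

r_p = 6371 + 1036 = 7407.0 km = 7.4070×10⁶ m.
r_a = 6371 + 25170 = 31541 km = 3.1541×10⁷ m.
Semi-major axis a = (r_p + r_a)/2 = (7407.0 + 31541)/2 = 19474 km = 1.947×10⁷ m.
By Kepler's third law T = 2π√(a³/μ) = 2π × 4.304×10³ = 2.705×10⁴ s.
= 7.513 hours.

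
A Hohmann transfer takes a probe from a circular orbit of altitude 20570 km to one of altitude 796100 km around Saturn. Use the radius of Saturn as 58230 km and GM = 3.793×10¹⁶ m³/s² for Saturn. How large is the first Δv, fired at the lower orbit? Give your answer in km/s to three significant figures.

r₁ = 58230 + 20570 = 78800 km = 7.8800×10⁷ m.
r₂ = 58230 + 796100 = 854330 km = 8.5433×10⁸ m.
Transfer ellipse a_t = (r₁ + r₂)/2 = 4.666×10⁸ m.
At r₁: circular v_c1 = √(μ/r₁) = 21940 m/s; transfer-perikrone v_p = √[μ(2/r₁ − 1/a_t)] = 29690 m/s.
Δv₁ = v_p − v_c1 = 7749 m/s.
= 7.749 km/s.

Δv ≈ 7.75 km/s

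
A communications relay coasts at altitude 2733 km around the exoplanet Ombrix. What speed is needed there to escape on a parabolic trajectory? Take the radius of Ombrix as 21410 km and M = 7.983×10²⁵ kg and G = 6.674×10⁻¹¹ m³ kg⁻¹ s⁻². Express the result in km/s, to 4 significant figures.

v_esc ≈ 21.01 km/s

μ = GM = 6.674×10⁻¹¹ × 7.983×10²⁵ = 5.328×10¹⁵ m³/s².
r = 21410 + 2733 = 24143 km = 2.4143×10⁷ m.
Escape speed v_esc = √(2μ/r) = √(2 × 5.328×10¹⁵ / 2.414×10⁷) = √(4.414×10⁸) = 21010 m/s.
= 21.01 km/s.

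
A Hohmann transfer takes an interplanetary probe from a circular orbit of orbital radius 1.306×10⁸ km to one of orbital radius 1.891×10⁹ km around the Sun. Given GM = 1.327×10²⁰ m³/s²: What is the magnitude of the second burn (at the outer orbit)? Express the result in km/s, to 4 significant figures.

r₁ = 1.306×10⁸ km = 1.306×10¹¹ m.
r₂ = 1.891×10⁹ km = 1.891×10¹² m.
Transfer ellipse a_t = (r₁ + r₂)/2 = 1.011×10¹² m.
At r₁: circular v_c1 = √(μ/r₁) = 31880 m/s; transfer-perihelion v_p = √[μ(2/r₁ − 1/a_t)] = 43600 m/s.
At r₂: circular v_c2 = √(μ/r₂) = 8377 m/s; transfer-aphelion v_a = √[μ(2/r₂ − 1/a_t)] = 3011 m/s.
Δv₂ = v_c2 − v_a = 5366 m/s.
= 5.366 km/s.

Δv ≈ 5.366 km/s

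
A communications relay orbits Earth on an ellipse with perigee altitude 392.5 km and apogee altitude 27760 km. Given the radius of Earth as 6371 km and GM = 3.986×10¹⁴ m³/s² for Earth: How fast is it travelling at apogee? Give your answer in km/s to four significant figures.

r_p = 6371 + 392.5 = 6763.5 km = 6.7635×10⁶ m.
r_a = 6371 + 27760 = 34131 km = 3.4131×10⁷ m.
Semi-major axis a = (r_p + r_a)/2 = 20447 km = 2.045×10⁷ m.
Vis-viva: v² = μ(2/r − 1/a) = 3.986×10¹⁴ × (5.860×10⁻⁸ − 4.891×10⁻⁸) = 3.863×10⁶ m²/s².
v = 1965 m/s = 1.965 km/s.

v ≈ 1.965 km/s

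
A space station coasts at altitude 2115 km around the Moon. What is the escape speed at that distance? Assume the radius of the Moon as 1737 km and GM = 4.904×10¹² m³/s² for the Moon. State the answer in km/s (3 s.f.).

r = 1737 + 2115 = 3852.0 km = 3.8520×10⁶ m.
Escape speed v_esc = √(2μ/r) = √(2 × 4.904×10¹² / 3.852×10⁶) = √(2.546×10⁶) = 1596 m/s.
= 1.596 km/s.

v_esc ≈ 1.60 km/s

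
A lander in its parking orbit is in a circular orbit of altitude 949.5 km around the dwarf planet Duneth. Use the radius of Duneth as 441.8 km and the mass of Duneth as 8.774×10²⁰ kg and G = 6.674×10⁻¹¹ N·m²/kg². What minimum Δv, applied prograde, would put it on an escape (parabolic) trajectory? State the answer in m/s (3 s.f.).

μ = GM = 6.674×10⁻¹¹ × 8.774×10²⁰ = 5.856×10¹⁰ m³/s².
r = 441.8 + 949.5 = 1391.3 km = 1.3913×10⁶ m.
Circular speed v_c = √(μ/r) = 205.2 m/s.
Escape speed v_esc = √(2μ/r) = √2 × v_c = 290.1 m/s.
Δv = v_esc − v_c = 84.98 m/s.

Δv ≈ 85.0 m/s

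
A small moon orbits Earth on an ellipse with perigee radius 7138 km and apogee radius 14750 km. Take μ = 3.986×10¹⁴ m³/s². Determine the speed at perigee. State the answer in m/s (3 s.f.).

Semi-major axis a = (r_p + r_a)/2 = 10944 km = 1.094×10⁷ m.
Vis-viva: v² = μ(2/r − 1/a) = 3.986×10¹⁴ × (2.802×10⁻⁷ − 9.137×10⁻⁸) = 7.526×10⁷ m²/s².
v = 8675 m/s.

v ≈ 8680 m/s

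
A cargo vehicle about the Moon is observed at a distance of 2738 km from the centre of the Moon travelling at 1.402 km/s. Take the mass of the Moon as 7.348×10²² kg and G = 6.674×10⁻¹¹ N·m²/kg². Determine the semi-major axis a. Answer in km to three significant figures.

a ≈ 3030 km

μ = GM = 6.674×10⁻¹¹ × 7.348×10²² = 4.904×10¹² m³/s².
r = 2.738×10⁶ m.
Vis-viva rearranged: 1/a = 2/r − v²/μ = 7.305×10⁻⁷ − 4.008×10⁻⁷ = 3.296×10⁻⁷ m⁻¹.
a = 3.034×10⁶ m = 3033.5 km.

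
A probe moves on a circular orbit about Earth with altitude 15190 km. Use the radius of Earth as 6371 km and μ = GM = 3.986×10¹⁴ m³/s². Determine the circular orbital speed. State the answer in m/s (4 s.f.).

v ≈ 4300 m/s

r = 6371 + 15190 = 21561 km = 2.1561×10⁷ m.
For a circular orbit v = √(μ/r) = √(3.986×10¹⁴ / 2.156×10⁷) = √(1.849×10⁷) = 4300 m/s.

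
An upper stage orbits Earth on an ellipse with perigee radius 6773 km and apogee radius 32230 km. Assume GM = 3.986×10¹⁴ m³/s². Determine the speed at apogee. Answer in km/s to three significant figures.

Semi-major axis a = (r_p + r_a)/2 = 19502 km = 1.950×10⁷ m.
Vis-viva: v² = μ(2/r − 1/a) = 3.986×10¹⁴ × (6.205×10⁻⁸ − 5.128×10⁻⁸) = 4.295×10⁶ m²/s².
v = 2073 m/s = 2.073 km/s.

v ≈ 2.07 km/s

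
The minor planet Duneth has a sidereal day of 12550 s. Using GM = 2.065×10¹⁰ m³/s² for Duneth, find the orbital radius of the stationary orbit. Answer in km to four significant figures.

r_sync ≈ 435.1 km

A synchronous orbit has period T, so by Kepler's third law a = (μT²/4π²)^(1/3).
μT²/4π² = 2.065×10¹⁰ × (1.255×10⁴)² / 39.48 = 8.238×10¹⁶ m³.
a = 4.351×10⁵ m = 435.13 km.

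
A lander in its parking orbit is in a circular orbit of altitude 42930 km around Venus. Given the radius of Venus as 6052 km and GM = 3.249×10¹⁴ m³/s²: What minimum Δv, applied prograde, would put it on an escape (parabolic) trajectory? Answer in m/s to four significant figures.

Δv ≈ 1067 m/s

r = 6052 + 42930 = 48982 km = 4.8982×10⁷ m.
Circular speed v_c = √(μ/r) = 2575 m/s.
Escape speed v_esc = √(2μ/r) = √2 × v_c = 3642 m/s.
Δv = v_esc − v_c = 1067 m/s.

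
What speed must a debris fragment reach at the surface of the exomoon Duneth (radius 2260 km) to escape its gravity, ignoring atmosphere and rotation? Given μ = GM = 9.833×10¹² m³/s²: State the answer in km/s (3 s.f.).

r = R = 2.260×10⁶ m.
Escape speed v_esc = √(2μ/r) = √(2 × 9.833×10¹² / 2.260×10⁶) = √(8.702×10⁶) = 2950 m/s.
= 2.950 km/s.

v_esc ≈ 2.95 km/s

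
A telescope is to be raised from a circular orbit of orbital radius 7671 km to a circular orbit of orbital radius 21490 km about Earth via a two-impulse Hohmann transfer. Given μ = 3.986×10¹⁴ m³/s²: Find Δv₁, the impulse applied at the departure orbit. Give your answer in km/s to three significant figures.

Δv ≈ 1.54 km/s

r₁ = 7671 km = 7.671×10⁶ m.
r₂ = 21490 km = 2.149×10⁷ m.
Transfer ellipse a_t = (r₁ + r₂)/2 = 1.458×10⁷ m.
At r₁: circular v_c1 = √(μ/r₁) = 7208 m/s; transfer-perigee v_p = √[μ(2/r₁ − 1/a_t)] = 8751 m/s.
Δv₁ = v_p − v_c1 = 1543 m/s.
= 1.543 km/s.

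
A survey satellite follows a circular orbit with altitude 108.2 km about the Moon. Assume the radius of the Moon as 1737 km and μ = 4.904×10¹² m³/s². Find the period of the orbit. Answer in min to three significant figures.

T ≈ 119 min

r = 1737 + 108.2 = 1845.2 km = 1.8452×10⁶ m.
Kepler's third law: T = 2π√(r³/μ) = 2π√((1.845×10⁶)³ / 4.904×10¹²).
r³/μ = 1.281×10⁶ s², so T = 2π × 1.132×10³ = 7.112×10³ s.
Converting: 7.112×10³ s ÷ 60.00 = 118.5 min.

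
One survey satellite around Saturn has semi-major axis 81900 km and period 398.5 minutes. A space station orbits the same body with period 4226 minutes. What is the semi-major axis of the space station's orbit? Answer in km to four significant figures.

Kepler's third law: a³ ∝ T², so a₂ = a₁ (T₂/T₁)^(2/3).
T₂/T₁ = 10.60, (T₂/T₁)^(2/3) = 4.827.
a₂ = 81900 × 4.827 = 3.953×10⁵ km.

a₂ ≈ 3.953×10⁵ km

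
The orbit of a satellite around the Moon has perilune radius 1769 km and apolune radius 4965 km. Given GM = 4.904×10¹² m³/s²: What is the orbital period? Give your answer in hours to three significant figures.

Semi-major axis a = (r_p + r_a)/2 = (1769.0 + 4965.0)/2 = 3367.0 km = 3.367×10⁶ m.
By Kepler's third law T = 2π√(a³/μ) = 2π × 2.790×10³ = 1.753×10⁴ s.
= 4.869 hours.

T ≈ 4.87 hours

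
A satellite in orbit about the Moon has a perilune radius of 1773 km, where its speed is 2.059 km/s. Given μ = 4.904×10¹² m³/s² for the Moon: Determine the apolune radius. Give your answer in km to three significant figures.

r_p = 1.773×10⁶ m.
Specific energy ε = v²/2 − μ/r = -6.462×10⁵ J/kg, so a = −μ/(2ε) = 3.795×10⁶ m.
The apsides satisfy r_p + r_a = 2a, so the apolune radius is 2a − r_p = 5.816×10⁶ m = 5816.1 km.

apolune radius ≈ 5820 km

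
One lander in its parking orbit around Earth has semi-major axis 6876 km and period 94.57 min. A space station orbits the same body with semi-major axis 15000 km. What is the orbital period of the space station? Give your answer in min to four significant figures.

Kepler's third law: T² ∝ a³, so T₂ = T₁ (a₂/a₁)^(3/2).
a₂/a₁ = 2.182, (a₂/a₁)^(3/2) = 3.222.
T₂ = 94.57 × 3.222 = 304.7 min.

T₂ ≈ 304.7 min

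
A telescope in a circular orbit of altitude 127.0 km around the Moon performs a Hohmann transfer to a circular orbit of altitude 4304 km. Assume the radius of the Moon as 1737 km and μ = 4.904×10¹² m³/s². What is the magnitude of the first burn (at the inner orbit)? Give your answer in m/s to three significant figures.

r₁ = 1737 + 127.0 = 1864.0 km = 1.8640×10⁶ m.
r₂ = 1737 + 4304 = 6041.0 km = 6.0410×10⁶ m.
Transfer ellipse a_t = (r₁ + r₂)/2 = 3.952×10⁶ m.
At r₁: circular v_c1 = √(μ/r₁) = 1622 m/s; transfer-perilune v_p = √[μ(2/r₁ − 1/a_t)] = 2005 m/s.
Δv₁ = v_p − v_c1 = 383.3 m/s.

Δv ≈ 383 m/s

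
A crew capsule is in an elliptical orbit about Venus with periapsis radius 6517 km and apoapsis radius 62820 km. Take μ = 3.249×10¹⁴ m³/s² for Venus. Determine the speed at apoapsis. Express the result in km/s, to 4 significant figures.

v ≈ 0.986 km/s

Semi-major axis a = (r_p + r_a)/2 = 34668 km = 3.467×10⁷ m.
Vis-viva: v² = μ(2/r − 1/a) = 3.249×10¹⁴ × (3.184×10⁻⁸ − 2.884×10⁻⁸) = 9.722×10⁵ m²/s².
v = 986.0 m/s = 0.986 km/s.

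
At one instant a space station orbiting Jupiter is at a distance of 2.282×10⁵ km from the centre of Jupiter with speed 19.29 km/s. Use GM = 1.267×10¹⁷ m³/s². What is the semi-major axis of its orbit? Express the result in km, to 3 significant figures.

a ≈ 1.72×10⁵ km

r = 2.282×10⁸ m.
Specific orbital energy ε = v²/2 − μ/r = (19290)²/2 − 1.267×10¹⁷/2.282×10⁸ = -3.692×10⁸ J/kg.
Since ε = −μ/(2a), a = −μ/(2ε) = 1.716×10⁸ m = 1.7160×10⁵ km.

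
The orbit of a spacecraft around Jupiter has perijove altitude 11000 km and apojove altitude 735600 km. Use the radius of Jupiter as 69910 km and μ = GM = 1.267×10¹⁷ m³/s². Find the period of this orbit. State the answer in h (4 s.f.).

T ≈ 45.75 h

r_p = 69910 + 11000 = 80910 km = 8.0910×10⁷ m.
r_a = 69910 + 735600 = 805510 km = 8.0551×10⁸ m.
Semi-major axis a = (r_p + r_a)/2 = (80910 + 8.0551×10⁵)/2 = 4.4321×10⁵ km = 4.432×10⁸ m.
By Kepler's third law T = 2π√(a³/μ) = 2π × 2.621×10⁴ = 1.647×10⁵ s.
= 45.75 h.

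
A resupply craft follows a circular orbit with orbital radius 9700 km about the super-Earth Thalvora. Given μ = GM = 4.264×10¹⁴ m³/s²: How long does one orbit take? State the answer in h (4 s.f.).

T ≈ 2.553 h

r = 9700 km = 9.700×10⁶ m.
Kepler's third law: T = 2π√(r³/μ) = 2π√((9.700×10⁶)³ / 4.264×10¹⁴).
r³/μ = 2.140×10⁶ s², so T = 2π × 1.463×10³ = 9.192×10³ s.
Converting: 9.192×10³ s ÷ 3600 = 2.553 h.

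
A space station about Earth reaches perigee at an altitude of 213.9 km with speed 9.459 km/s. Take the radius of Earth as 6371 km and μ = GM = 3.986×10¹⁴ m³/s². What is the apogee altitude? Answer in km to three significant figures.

apogee altitude ≈ 12300 km

r_p = 6371 + 213.9 = 6584.9 km = 6.585×10⁶ m.
Specific energy ε = v²/2 − μ/r = -1.580×10⁷ J/kg, so a = −μ/(2ε) = 1.262×10⁷ m.
The apsides satisfy r_p + r_a = 2a, so the apogee radius is 2a − r_p = 1.865×10⁷ m = 18649 km.
Apogee altitude = 18649 − 6371 = 12278 km.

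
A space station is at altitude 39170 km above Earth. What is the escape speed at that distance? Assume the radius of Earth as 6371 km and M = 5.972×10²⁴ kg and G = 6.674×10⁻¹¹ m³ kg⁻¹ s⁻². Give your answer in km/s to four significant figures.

v_esc ≈ 4.184 km/s

μ = GM = 6.674×10⁻¹¹ × 5.972×10²⁴ = 3.986×10¹⁴ m³/s².
r = 6371 + 39170 = 45541 km = 4.5541×10⁷ m.
Escape speed v_esc = √(2μ/r) = √(2 × 3.986×10¹⁴ / 4.554×10⁷) = √(1.750×10⁷) = 4184 m/s.
= 4.184 km/s.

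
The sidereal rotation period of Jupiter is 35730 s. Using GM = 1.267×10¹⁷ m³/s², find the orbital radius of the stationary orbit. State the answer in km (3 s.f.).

A synchronous orbit has period T, so by Kepler's third law a = (μT²/4π²)^(1/3).
μT²/4π² = 1.267×10¹⁷ × (3.573×10⁴)² / 39.48 = 4.097×10²⁴ m³.
a = 1.600×10⁸ m = 1.6002×10⁵ km.

r_sync ≈ 1.60×10⁵ km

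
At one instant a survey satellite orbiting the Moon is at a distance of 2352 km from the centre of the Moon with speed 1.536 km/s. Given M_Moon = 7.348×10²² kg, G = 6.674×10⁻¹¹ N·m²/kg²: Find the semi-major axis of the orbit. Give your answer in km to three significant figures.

a ≈ 2710 km

μ = GM = 6.674×10⁻¹¹ × 7.348×10²² = 4.904×10¹² m³/s².
r = 2.352×10⁶ m.
Specific orbital energy ε = v²/2 − μ/r = (1536)²/2 − 4.904×10¹²/2.352×10⁶ = -9.054×10⁵ J/kg.
Since ε = −μ/(2a), a = −μ/(2ε) = 2.708×10⁶ m = 2708.2 km.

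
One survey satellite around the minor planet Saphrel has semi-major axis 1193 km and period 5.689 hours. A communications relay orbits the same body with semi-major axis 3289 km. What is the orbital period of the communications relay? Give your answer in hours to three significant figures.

T₂ ≈ 26.0 hours

Kepler's third law: T² ∝ a³, so T₂ = T₁ (a₂/a₁)^(3/2).
a₂/a₁ = 2.757, (a₂/a₁)^(3/2) = 4.578.
T₂ = 5.689 × 4.578 = 26.04 hours.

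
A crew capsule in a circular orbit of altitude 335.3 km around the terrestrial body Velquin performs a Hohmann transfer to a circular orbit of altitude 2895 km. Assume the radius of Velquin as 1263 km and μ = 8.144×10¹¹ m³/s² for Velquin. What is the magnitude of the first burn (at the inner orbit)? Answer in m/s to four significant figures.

Δv ≈ 144.2 m/s

r₁ = 1263 + 335.3 = 1598.3 km = 1.5983×10⁶ m.
r₂ = 1263 + 2895 = 4158.0 km = 4.1580×10⁶ m.
Transfer ellipse a_t = (r₁ + r₂)/2 = 2.878×10⁶ m.
At r₁: circular v_c1 = √(μ/r₁) = 713.8 m/s; transfer-periapsis v_p = √[μ(2/r₁ − 1/a_t)] = 858.0 m/s.
Δv₁ = v_p − v_c1 = 144.2 m/s.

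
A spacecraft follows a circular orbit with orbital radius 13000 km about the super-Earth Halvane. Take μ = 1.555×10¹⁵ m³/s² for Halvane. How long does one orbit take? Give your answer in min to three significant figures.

r = 13000 km = 1.300×10⁷ m.
Kepler's third law: T = 2π√(r³/μ) = 2π√((1.300×10⁷)³ / 1.555×10¹⁵).
r³/μ = 1.413×10⁶ s², so T = 2π × 1.189×10³ = 7.468×10³ s.
Converting: 7.468×10³ s ÷ 60.00 = 124.5 min.

T ≈ 124 min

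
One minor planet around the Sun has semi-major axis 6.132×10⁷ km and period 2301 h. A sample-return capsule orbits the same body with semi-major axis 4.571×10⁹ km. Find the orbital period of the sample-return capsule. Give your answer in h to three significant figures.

T₂ ≈ 1.48×10⁶ h

Kepler's third law: T² ∝ a³, so T₂ = T₁ (a₂/a₁)^(3/2).
a₂/a₁ = 74.54, (a₂/a₁)^(3/2) = 643.6.
T₂ = 2301 × 643.6 = 1.481×10⁶ h.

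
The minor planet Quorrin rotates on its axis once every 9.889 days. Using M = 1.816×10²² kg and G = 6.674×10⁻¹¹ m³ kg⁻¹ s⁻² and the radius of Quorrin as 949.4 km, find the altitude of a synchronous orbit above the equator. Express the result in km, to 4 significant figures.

μ = GM = 6.674×10⁻¹¹ × 1.816×10²² = 1.212×10¹² m³/s².
T = 9.889 days = 8.544×10⁵ s.
A synchronous orbit has period T, so by Kepler's third law a = (μT²/4π²)^(1/3).
μT²/4π² = 1.212×10¹² × (8.544×10⁵)² / 39.48 = 2.241×10²² m³.
a = 2.819×10⁷ m = 28194 km.
Altitude h = a − R = 28194 − 949.4 = 27245 km.

h_sync ≈ 27240 km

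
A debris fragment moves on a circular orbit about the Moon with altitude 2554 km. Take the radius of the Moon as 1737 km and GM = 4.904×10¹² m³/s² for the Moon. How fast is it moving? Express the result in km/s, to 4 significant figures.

r = 1737 + 2554 = 4291.0 km = 4.2910×10⁶ m.
For a circular orbit v = √(μ/r) = √(4.904×10¹² / 4.291×10⁶) = √(1.143×10⁶) = 1069 m/s.
That is 1.069 km/s.

v ≈ 1.069 km/s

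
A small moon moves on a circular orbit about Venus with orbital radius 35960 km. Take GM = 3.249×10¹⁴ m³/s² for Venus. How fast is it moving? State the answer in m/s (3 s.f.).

r = 35960 km = 3.596×10⁷ m.
For a circular orbit v = √(μ/r) = √(3.249×10¹⁴ / 3.596×10⁷) = √(9.035×10⁶) = 3006 m/s.

v ≈ 3010 m/s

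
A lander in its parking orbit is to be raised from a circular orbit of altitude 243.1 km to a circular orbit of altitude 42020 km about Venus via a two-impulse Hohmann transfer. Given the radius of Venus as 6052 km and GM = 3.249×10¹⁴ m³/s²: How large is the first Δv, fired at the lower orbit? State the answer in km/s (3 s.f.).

Δv ≈ 2.37 km/s

r₁ = 6052 + 243.1 = 6295.1 km = 6.2951×10⁶ m.
r₂ = 6052 + 42020 = 48072 km = 4.8072×10⁷ m.
Transfer ellipse a_t = (r₁ + r₂)/2 = 2.718×10⁷ m.
At r₁: circular v_c1 = √(μ/r₁) = 7184 m/s; transfer-periapsis v_p = √[μ(2/r₁ − 1/a_t)] = 9554 m/s.
Δv₁ = v_p − v_c1 = 2369 m/s.
= 2.369 km/s.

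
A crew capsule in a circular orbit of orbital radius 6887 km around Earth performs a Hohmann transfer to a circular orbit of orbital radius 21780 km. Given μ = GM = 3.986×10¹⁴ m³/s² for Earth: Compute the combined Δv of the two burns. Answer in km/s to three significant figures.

Δv_total ≈ 3.08 km/s

r₁ = 6887 km = 6.887×10⁶ m.
r₂ = 21780 km = 2.178×10⁷ m.
Transfer ellipse a_t = (r₁ + r₂)/2 = 1.433×10⁷ m.
At r₁: circular v_c1 = √(μ/r₁) = 7608 m/s; transfer-perigee v_p = √[μ(2/r₁ − 1/a_t)] = 9378 m/s.
Δv₁ = v_p − v_c1 = 1770 m/s.
At r₂: circular v_c2 = √(μ/r₂) = 4278 m/s; transfer-apogee v_a = √[μ(2/r₂ − 1/a_t)] = 2965 m/s.
Δv₂ = v_c2 − v_a = 1313 m/s.
Total Δv = Δv₁ + Δv₂ = 3083 m/s = 3.083 km/s.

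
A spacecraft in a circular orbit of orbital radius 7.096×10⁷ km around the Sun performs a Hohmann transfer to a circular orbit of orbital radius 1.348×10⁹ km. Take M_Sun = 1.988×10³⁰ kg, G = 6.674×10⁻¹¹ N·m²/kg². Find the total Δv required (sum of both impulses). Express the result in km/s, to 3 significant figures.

μ = GM = 6.674×10⁻¹¹ × 1.988×10³⁰ = 1.327×10²⁰ m³/s².
r₁ = 7.096×10⁷ km = 7.096×10¹⁰ m.
r₂ = 1.348×10⁹ km = 1.348×10¹² m.
Transfer ellipse a_t = (r₁ + r₂)/2 = 7.095×10¹¹ m.
At r₁: circular v_c1 = √(μ/r₁) = 43240 m/s; transfer-perihelion v_p = √[μ(2/r₁ − 1/a_t)] = 59600 m/s.
Δv₁ = v_p − v_c1 = 16360 m/s.
At r₂: circular v_c2 = √(μ/r₂) = 9921 m/s; transfer-aphelion v_a = √[μ(2/r₂ − 1/a_t)] = 3138 m/s.
Δv₂ = v_c2 − v_a = 6783 m/s.
Total Δv = Δv₁ + Δv₂ = 23150 m/s = 23.15 km/s.

Δv_total ≈ 23.1 km/s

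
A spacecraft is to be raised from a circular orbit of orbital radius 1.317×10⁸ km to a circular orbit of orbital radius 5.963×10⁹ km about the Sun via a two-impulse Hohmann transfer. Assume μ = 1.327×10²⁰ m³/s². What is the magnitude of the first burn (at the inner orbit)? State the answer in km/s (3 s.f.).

Δv ≈ 12.7 km/s

r₁ = 1.317×10⁸ km = 1.317×10¹¹ m.
r₂ = 5.963×10⁹ km = 5.963×10¹² m.
Transfer ellipse a_t = (r₁ + r₂)/2 = 3.047×10¹² m.
At r₁: circular v_c1 = √(μ/r₁) = 31740 m/s; transfer-perihelion v_p = √[μ(2/r₁ − 1/a_t)] = 44400 m/s.
Δv₁ = v_p − v_c1 = 12660 m/s.
= 12.66 km/s.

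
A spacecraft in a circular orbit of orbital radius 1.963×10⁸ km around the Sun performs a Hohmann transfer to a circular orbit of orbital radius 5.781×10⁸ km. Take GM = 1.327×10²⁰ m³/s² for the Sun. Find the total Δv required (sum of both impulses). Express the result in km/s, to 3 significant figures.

Δv_total ≈ 10.1 km/s

r₁ = 1.963×10⁸ km = 1.963×10¹¹ m.
r₂ = 5.781×10⁸ km = 5.781×10¹¹ m.
Transfer ellipse a_t = (r₁ + r₂)/2 = 3.872×10¹¹ m.
At r₁: circular v_c1 = √(μ/r₁) = 26000 m/s; transfer-perihelion v_p = √[μ(2/r₁ − 1/a_t)] = 31770 m/s.
Δv₁ = v_p − v_c1 = 5769 m/s.
At r₂: circular v_c2 = √(μ/r₂) = 15150 m/s; transfer-aphelion v_a = √[μ(2/r₂ − 1/a_t)] = 10790 m/s.
Δv₂ = v_c2 − v_a = 4363 m/s.
Total Δv = Δv₁ + Δv₂ = 10130 m/s = 10.13 km/s.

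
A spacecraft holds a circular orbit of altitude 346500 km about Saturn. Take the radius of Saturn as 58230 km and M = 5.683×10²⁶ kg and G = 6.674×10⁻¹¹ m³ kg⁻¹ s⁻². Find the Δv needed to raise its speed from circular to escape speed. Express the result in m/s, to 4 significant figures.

Δv ≈ 4010 m/s

μ = GM = 6.674×10⁻¹¹ × 5.683×10²⁶ = 3.793×10¹⁶ m³/s².
r = 58230 + 346500 = 404730 km = 4.0473×10⁸ m.
Circular speed v_c = √(μ/r) = 9681 m/s.
Escape speed v_esc = √(2μ/r) = √2 × v_c = 13690 m/s.
Δv = v_esc − v_c = 4010 m/s.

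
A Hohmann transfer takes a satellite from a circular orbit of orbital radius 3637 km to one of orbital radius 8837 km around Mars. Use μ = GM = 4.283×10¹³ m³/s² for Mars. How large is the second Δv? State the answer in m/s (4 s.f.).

r₁ = 3637 km = 3.637×10⁶ m.
r₂ = 8837 km = 8.837×10⁶ m.
Transfer ellipse a_t = (r₁ + r₂)/2 = 6.237×10⁶ m.
At r₁: circular v_c1 = √(μ/r₁) = 3432 m/s; transfer-periapsis v_p = √[μ(2/r₁ − 1/a_t)] = 4085 m/s.
At r₂: circular v_c2 = √(μ/r₂) = 2202 m/s; transfer-apoapsis v_a = √[μ(2/r₂ − 1/a_t)] = 1681 m/s.
Δv₂ = v_c2 − v_a = 520.4 m/s.

Δv ≈ 520.4 m/s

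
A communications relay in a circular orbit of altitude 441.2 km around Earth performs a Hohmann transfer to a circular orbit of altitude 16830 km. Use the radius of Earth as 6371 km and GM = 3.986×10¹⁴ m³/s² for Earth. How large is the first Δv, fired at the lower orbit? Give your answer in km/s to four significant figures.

r₁ = 6371 + 441.2 = 6812.2 km = 6.8122×10⁶ m.
r₂ = 6371 + 16830 = 23201 km = 2.3201×10⁷ m.
Transfer ellipse a_t = (r₁ + r₂)/2 = 1.501×10⁷ m.
At r₁: circular v_c1 = √(μ/r₁) = 7649 m/s; transfer-perigee v_p = √[μ(2/r₁ − 1/a_t)] = 9511 m/s.
Δv₁ = v_p − v_c1 = 1862 m/s.
= 1.862 km/s.

Δv ≈ 1.862 km/s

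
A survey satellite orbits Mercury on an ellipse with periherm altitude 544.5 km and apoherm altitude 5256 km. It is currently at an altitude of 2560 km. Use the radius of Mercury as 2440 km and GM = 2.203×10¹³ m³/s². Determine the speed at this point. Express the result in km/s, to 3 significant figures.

v ≈ 2.16 km/s

r_p = 2440 + 544.5 = 2984.5 km = 2.9845×10⁶ m.
r_a = 2440 + 5256 = 7696.0 km = 7.6960×10⁶ m.
r = 2440 + 2560 = 5000.0 km = 5.000×10⁶ m.
Semi-major axis a = (r_p + r_a)/2 = 5340.2 km = 5.340×10⁶ m.
Vis-viva: v² = μ(2/r − 1/a) = 2.203×10¹³ × (4.000×10⁻⁷ − 1.873×10⁻⁷) = 4.687×10⁶ m²/s².
v = 2165 m/s = 2.165 km/s.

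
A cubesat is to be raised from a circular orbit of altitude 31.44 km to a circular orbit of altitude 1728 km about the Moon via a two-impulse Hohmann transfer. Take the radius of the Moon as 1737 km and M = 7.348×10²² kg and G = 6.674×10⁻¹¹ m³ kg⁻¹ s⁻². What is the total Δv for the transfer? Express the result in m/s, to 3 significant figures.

μ = GM = 6.674×10⁻¹¹ × 7.348×10²² = 4.904×10¹² m³/s².
r₁ = 1737 + 31.44 = 1768.4 km = 1.7684×10⁶ m.
r₂ = 1737 + 1728 = 3465.0 km = 3.4650×10⁶ m.
Transfer ellipse a_t = (r₁ + r₂)/2 = 2.617×10⁶ m.
At r₁: circular v_c1 = √(μ/r₁) = 1665 m/s; transfer-perilune v_p = √[μ(2/r₁ − 1/a_t)] = 1916 m/s.
Δv₁ = v_p − v_c1 = 251.0 m/s.
At r₂: circular v_c2 = √(μ/r₂) = 1190 m/s; transfer-apolune v_a = √[μ(2/r₂ − 1/a_t)] = 978.0 m/s.
Δv₂ = v_c2 − v_a = 211.7 m/s.
Total Δv = Δv₁ + Δv₂ = 462.7 m/s.

Δv_total ≈ 463 m/s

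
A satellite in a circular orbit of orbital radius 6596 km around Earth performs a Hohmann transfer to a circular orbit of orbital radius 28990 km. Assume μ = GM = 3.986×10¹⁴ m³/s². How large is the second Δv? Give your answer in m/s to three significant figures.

Δv ≈ 1450 m/s

r₁ = 6596 km = 6.596×10⁶ m.
r₂ = 28990 km = 2.899×10⁷ m.
Transfer ellipse a_t = (r₁ + r₂)/2 = 1.779×10⁷ m.
At r₁: circular v_c1 = √(μ/r₁) = 7774 m/s; transfer-perigee v_p = √[μ(2/r₁ − 1/a_t)] = 9923 m/s.
At r₂: circular v_c2 = √(μ/r₂) = 3708 m/s; transfer-apogee v_a = √[μ(2/r₂ − 1/a_t)] = 2258 m/s.
Δv₂ = v_c2 − v_a = 1450 m/s.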